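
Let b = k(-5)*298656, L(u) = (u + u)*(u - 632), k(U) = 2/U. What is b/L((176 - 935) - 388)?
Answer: -99552/3400855 ≈ -0.029273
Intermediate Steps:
L(u) = 2*u*(-632 + u) (L(u) = (2*u)*(-632 + u) = 2*u*(-632 + u))
b = -597312/5 (b = (2/(-5))*298656 = (2*(-⅕))*298656 = -⅖*298656 = -597312/5 ≈ -1.1946e+5)
b/L((176 - 935) - 388) = -597312*1/(2*(-632 + ((176 - 935) - 388))*((176 - 935) - 388))/5 = -597312*1/(2*(-759 - 388)*(-632 + (-759 - 388)))/5 = -597312*(-1/(2294*(-632 - 1147)))/5 = -597312/(5*(2*(-1147)*(-1779))) = -597312/5/4081026 = -597312/5*1/4081026 = -99552/3400855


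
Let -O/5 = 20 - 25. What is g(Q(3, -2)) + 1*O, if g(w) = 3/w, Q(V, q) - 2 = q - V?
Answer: 24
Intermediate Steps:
Q(V, q) = 2 + q - V (Q(V, q) = 2 + (q - V) = 2 + q - V)
O = 25 (O = -5*(20 - 25) = -5*(-5) = 25)
g(Q(3, -2)) + 1*O = 3/(2 - 2 - 1*3) + 1*25 = 3/(2 - 2 - 3) + 25 = 3/(-3) + 25 = 3*(-⅓) + 25 = -1 + 25 = 24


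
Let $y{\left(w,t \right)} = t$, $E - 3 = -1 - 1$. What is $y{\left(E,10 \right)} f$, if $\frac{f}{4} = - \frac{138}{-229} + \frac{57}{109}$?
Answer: $\frac{1123800}{24961} \approx 45.022$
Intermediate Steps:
$E = 1$ ($E = 3 - 2 = 1$)
$f = \frac{112380}{24961}$ ($f = 4 \left(- \frac{138}{-229} + \frac{57}{109}\right) = 4 \left(\left(-138\right) \left(- \frac{1}{229}\right) + 57 \cdot \frac{1}{109}\right) = 4 \left(\frac{138}{229} + \frac{57}{109}\right) = 4 \cdot \frac{28095}{24961} = \frac{112380}{24961} \approx 4.5022$)
$y{\left(E,10 \right)} f = 10 \cdot \frac{112380}{24961} = \frac{1123800}{24961}$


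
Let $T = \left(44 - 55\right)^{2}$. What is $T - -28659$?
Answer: $28780$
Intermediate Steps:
$T = 121$ ($T = \left(-11\right)^{2} = 121$)
$T - -28659 = 121 - -28659 = 121 + 28659 = 28780$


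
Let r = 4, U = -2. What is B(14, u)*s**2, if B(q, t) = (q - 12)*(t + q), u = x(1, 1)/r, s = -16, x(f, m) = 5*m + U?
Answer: 7552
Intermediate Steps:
x(f, m) = -2 + 5*m (x(f, m) = 5*m - 2 = -2 + 5*m)
u = 3/4 (u = (-2 + 5*1)/4 = (-2 + 5)*(1/4) = 3*(1/4) = 3/4 ≈ 0.75000)
B(q, t) = (-12 + q)*(q + t)
B(14, u)*s**2 = (14**2 - 12*14 - 12*3/4 + 14*(3/4))*(-16)**2 = (196 - 168 - 9 + 21/2)*256 = (59/2)*256 = 7552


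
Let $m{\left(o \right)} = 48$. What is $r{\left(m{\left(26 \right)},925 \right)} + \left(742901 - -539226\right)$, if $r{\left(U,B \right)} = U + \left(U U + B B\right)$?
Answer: $2140104$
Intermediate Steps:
$r{\left(U,B \right)} = U + B^{2} + U^{2}$ ($r{\left(U,B \right)} = U + \left(U^{2} + B^{2}\right) = U + \left(B^{2} + U^{2}\right) = U + B^{2} + U^{2}$)
$r{\left(m{\left(26 \right)},925 \right)} + \left(742901 - -539226\right) = \left(48 + 925^{2} + 48^{2}\right) + \left(742901 - -539226\right) = \left(48 + 855625 + 2304\right) + \left(742901 + 539226\right) = 857977 + 1282127 = 2140104$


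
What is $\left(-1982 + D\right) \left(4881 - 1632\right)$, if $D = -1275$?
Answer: $-10581993$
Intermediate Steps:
$\left(-1982 + D\right) \left(4881 - 1632\right) = \left(-1982 - 1275\right) \left(4881 - 1632\right) = \left(-3257\right) 3249 = -10581993$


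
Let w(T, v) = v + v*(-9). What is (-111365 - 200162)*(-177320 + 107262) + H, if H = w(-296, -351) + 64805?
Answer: 21825026179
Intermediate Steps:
w(T, v) = -8*v (w(T, v) = v - 9*v = -8*v)
H = 67613 (H = -8*(-351) + 64805 = 2808 + 64805 = 67613)
(-111365 - 200162)*(-177320 + 107262) + H = (-111365 - 200162)*(-177320 + 107262) + 67613 = -311527*(-70058) + 67613 = 21824958566 + 67613 = 21825026179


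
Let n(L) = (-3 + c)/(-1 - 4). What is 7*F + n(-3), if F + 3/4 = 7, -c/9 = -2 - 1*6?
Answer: 599/20 ≈ 29.950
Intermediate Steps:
c = 72 (c = -9*(-2 - 1*6) = -9*(-2 - 6) = -9*(-8) = 72)
n(L) = -69/5 (n(L) = (-3 + 72)/(-1 - 4) = 69/(-5) = 69*(-⅕) = -69/5)
F = 25/4 (F = -¾ + 7 = 25/4 ≈ 6.2500)
7*F + n(-3) = 7*(25/4) - 69/5 = 175/4 - 69/5 = 599/20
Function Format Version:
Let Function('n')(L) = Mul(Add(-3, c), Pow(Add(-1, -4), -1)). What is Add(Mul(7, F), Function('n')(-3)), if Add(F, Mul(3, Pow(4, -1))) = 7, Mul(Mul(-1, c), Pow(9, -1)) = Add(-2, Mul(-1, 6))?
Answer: Rational(599, 20) ≈ 29.950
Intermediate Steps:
c = 72 (c = Mul(-9, Add(-2, Mul(-1, 6))) = Mul(-9, Add(-2, -6)) = Mul(-9, -8) = 72)
Function('n')(L) = Rational(-69, 5) (Function('n')(L) = Mul(Add(-3, 72), Pow(Add(-1, -4), -1)) = Mul(69, Pow(-5, -1)) = Mul(69, Rational(-1, 5)) = Rational(-69, 5))
F = Rational(25, 4) (F = Add(Rational(-3, 4), 7) = Rational(25, 4) ≈ 6.2500)
Add(Mul(7, F), Function('n')(-3)) = Add(Mul(7, Rational(25, 4)), Rational(-69, 5)) = Add(Rational(175, 4), Rational(-69, 5)) = Rational(599, 20)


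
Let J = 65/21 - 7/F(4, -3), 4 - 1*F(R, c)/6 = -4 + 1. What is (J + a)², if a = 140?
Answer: 4004001/196 ≈ 20429.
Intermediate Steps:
F(R, c) = 42 (F(R, c) = 24 - 6*(-4 + 1) = 24 - 6*(-3) = 24 + 18 = 42)
J = 41/14 (J = 65/21 - 7/42 = 65*(1/21) - 7*1/42 = 65/21 - ⅙ = 41/14 ≈ 2.9286)
(J + a)² = (41/14 + 140)² = (2001/14)² = 4004001/196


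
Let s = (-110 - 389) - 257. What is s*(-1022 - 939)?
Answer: 1482516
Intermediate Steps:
s = -756 (s = -499 - 257 = -756)
s*(-1022 - 939) = -756*(-1022 - 939) = -756*(-1961) = 1482516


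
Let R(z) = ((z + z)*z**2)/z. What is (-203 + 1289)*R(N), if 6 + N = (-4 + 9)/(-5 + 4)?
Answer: 262812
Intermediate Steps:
N = -11 (N = -6 + (-4 + 9)/(-5 + 4) = -6 + 5/(-1) = -6 + 5*(-1) = -6 - 5 = -11)
R(z) = 2*z**2 (R(z) = ((2*z)*z**2)/z = (2*z**3)/z = 2*z**2)
(-203 + 1289)*R(N) = (-203 + 1289)*(2*(-11)**2) = 1086*(2*121) = 1086*242 = 262812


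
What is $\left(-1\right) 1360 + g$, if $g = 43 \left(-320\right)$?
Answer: $-15120$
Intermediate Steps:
$g = -13760$
$\left(-1\right) 1360 + g = \left(-1\right) 1360 - 13760 = -1360 - 13760 = -15120$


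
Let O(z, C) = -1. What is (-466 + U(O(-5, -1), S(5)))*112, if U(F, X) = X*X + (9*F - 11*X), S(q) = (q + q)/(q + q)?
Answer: -54320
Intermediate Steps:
S(q) = 1 (S(q) = (2*q)/((2*q)) = (2*q)*(1/(2*q)) = 1)
U(F, X) = X² - 11*X + 9*F (U(F, X) = X² + (-11*X + 9*F) = X² - 11*X + 9*F)
(-466 + U(O(-5, -1), S(5)))*112 = (-466 + (1² - 11*1 + 9*(-1)))*112 = (-466 + (1 - 11 - 9))*112 = (-466 - 19)*112 = -485*112 = -54320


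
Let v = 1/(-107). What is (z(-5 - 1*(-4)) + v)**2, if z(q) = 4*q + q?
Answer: 287296/11449 ≈ 25.094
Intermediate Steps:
v = -1/107 ≈ -0.0093458
z(q) = 5*q
(z(-5 - 1*(-4)) + v)**2 = (5*(-5 - 1*(-4)) - 1/107)**2 = (5*(-5 + 4) - 1/107)**2 = (5*(-1) - 1/107)**2 = (-5 - 1/107)**2 = (-536/107)**2 = 287296/11449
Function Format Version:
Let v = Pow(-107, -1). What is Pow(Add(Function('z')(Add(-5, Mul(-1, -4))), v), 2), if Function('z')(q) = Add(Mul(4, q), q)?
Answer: Rational(287296, 11449) ≈ 25.094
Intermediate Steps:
v = Rational(-1, 107) ≈ -0.0093458
Function('z')(q) = Mul(5, q)
Pow(Add(Function('z')(Add(-5, Mul(-1, -4))), v), 2) = Pow(Add(Mul(5, Add(-5, Mul(-1, -4))), Rational(-1, 107)), 2) = Pow(Add(Mul(5, Add(-5, 4)), Rational(-1, 107)), 2) = Pow(Add(Mul(5, -1), Rational(-1, 107)), 2) = Pow(Add(-5, Rational(-1, 107)), 2) = Pow(Rational(-536, 107), 2) = Rational(287296, 11449)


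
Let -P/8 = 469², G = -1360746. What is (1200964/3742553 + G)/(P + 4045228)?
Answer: -2546331411787/4276877291810 ≈ -0.59537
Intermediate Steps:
P = -1759688 (P = -8*469² = -8*219961 = -1759688)
(1200964/3742553 + G)/(P + 4045228) = (1200964/3742553 - 1360746)/(-1759688 + 4045228) = (1200964*(1/3742553) - 1360746)/2285540 = (1200964/3742553 - 1360746)*(1/2285540) = -5092662823574/3742553*1/2285540 = -2546331411787/4276877291810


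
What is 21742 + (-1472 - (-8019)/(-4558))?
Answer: 92382641/4558 ≈ 20268.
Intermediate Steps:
21742 + (-1472 - (-8019)/(-4558)) = 21742 + (-1472 - (-8019)*(-1)/4558) = 21742 + (-1472 - 1*8019/4558) = 21742 + (-1472 - 8019/4558) = 21742 - 6717395/4558 = 92382641/4558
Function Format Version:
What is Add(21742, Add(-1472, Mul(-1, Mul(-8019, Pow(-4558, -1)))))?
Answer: Rational(92382641, 4558) ≈ 20268.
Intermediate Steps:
Add(21742, Add(-1472, Mul(-1, Mul(-8019, Pow(-4558, -1))))) = Add(21742, Add(-1472, Mul(-1, Mul(-8019, Rational(-1, 4558))))) = Add(21742, Add(-1472, Mul(-1, Rational(8019, 4558)))) = Add(21742, Add(-1472, Rational(-8019, 4558))) = Add(21742, Rational(-6717395, 4558)) = Rational(92382641, 4558)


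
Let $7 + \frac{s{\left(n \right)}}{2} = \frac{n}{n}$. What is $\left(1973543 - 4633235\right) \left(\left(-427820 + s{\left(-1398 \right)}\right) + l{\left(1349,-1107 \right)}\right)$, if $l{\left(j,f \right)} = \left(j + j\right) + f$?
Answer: $1133669777772$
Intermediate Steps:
$s{\left(n \right)} = -12$ ($s{\left(n \right)} = -14 + 2 \frac{n}{n} = -14 + 2 \cdot 1 = -14 + 2 = -12$)
$l{\left(j,f \right)} = f + 2 j$ ($l{\left(j,f \right)} = 2 j + f = f + 2 j$)
$\left(1973543 - 4633235\right) \left(\left(-427820 + s{\left(-1398 \right)}\right) + l{\left(1349,-1107 \right)}\right) = \left(1973543 - 4633235\right) \left(\left(-427820 - 12\right) + \left(-1107 + 2 \cdot 1349\right)\right) = - 2659692 \left(-427832 + \left(-1107 + 2698\right)\right) = - 2659692 \left(-427832 + 1591\right) = \left(-2659692\right) \left(-426241\right) = 1133669777772$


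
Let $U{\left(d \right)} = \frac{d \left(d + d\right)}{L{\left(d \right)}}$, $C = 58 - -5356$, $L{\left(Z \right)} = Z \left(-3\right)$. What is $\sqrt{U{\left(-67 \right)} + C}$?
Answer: $\frac{2 \sqrt{12282}}{3} \approx 73.883$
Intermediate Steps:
$L{\left(Z \right)} = - 3 Z$
$C = 5414$ ($C = 58 + 5356 = 5414$)
$U{\left(d \right)} = - \frac{2 d}{3}$ ($U{\left(d \right)} = \frac{d \left(d + d\right)}{\left(-3\right) d} = d 2 d \left(- \frac{1}{3 d}\right) = 2 d^{2} \left(- \frac{1}{3 d}\right) = - \frac{2 d}{3}$)
$\sqrt{U{\left(-67 \right)} + C} = \sqrt{\left(- \frac{2}{3}\right) \left(-67\right) + 5414} = \sqrt{\frac{134}{3} + 5414} = \sqrt{\frac{16376}{3}} = \frac{2 \sqrt{12282}}{3}$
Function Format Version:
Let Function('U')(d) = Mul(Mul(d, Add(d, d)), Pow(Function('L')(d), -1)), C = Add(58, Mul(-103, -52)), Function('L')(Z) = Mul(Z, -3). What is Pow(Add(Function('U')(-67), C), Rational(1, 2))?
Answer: Mul(Rational(2, 3), Pow(12282, Rational(1, 2))) ≈ 73.883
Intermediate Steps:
Function('L')(Z) = Mul(-3, Z)
C = 5414 (C = Add(58, 5356) = 5414)
Function('U')(d) = Mul(Rational(-2, 3), d) (Function('U')(d) = Mul(Mul(d, Add(d, d)), Pow(Mul(-3, d), -1)) = Mul(Mul(d, Mul(2, d)), Mul(Rational(-1, 3), Pow(d, -1))) = Mul(Mul(2, Pow(d, 2)), Mul(Rational(-1, 3), Pow(d, -1))) = Mul(Rational(-2, 3), d))
Pow(Add(Function('U')(-67), C), Rational(1, 2)) = Pow(Add(Mul(Rational(-2, 3), -67), 5414), Rational(1, 2)) = Pow(Add(Rational(134, 3), 5414), Rational(1, 2)) = Pow(Rational(16376, 3), Rational(1, 2)) = Mul(Rational(2, 3), Pow(12282, Rational(1, 2)))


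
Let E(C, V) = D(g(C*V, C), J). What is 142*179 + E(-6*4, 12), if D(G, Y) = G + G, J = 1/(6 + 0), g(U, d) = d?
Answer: 25370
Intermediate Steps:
J = ⅙ (J = 1/6 = ⅙ ≈ 0.16667)
D(G, Y) = 2*G
E(C, V) = 2*C
142*179 + E(-6*4, 12) = 142*179 + 2*(-6*4) = 25418 + 2*(-24) = 25418 - 48 = 25370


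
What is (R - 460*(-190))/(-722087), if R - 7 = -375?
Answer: -87032/722087 ≈ -0.12053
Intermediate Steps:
R = -368 (R = 7 - 375 = -368)
(R - 460*(-190))/(-722087) = (-368 - 460*(-190))/(-722087) = (-368 + 87400)*(-1/722087) = 87032*(-1/722087) = -87032/722087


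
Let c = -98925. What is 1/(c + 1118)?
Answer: -1/97807 ≈ -1.0224e-5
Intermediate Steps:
1/(c + 1118) = 1/(-98925 + 1118) = 1/(-97807) = -1/97807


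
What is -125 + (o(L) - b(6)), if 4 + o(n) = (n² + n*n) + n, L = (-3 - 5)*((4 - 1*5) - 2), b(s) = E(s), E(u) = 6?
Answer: 1041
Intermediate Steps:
b(s) = 6
L = 24 (L = -8*((4 - 5) - 2) = -8*(-1 - 2) = -8*(-3) = 24)
o(n) = -4 + n + 2*n² (o(n) = -4 + ((n² + n*n) + n) = -4 + ((n² + n²) + n) = -4 + (2*n² + n) = -4 + (n + 2*n²) = -4 + n + 2*n²)
-125 + (o(L) - b(6)) = -125 + ((-4 + 24 + 2*24²) - 1*6) = -125 + ((-4 + 24 + 2*576) - 6) = -125 + ((-4 + 24 + 1152) - 6) = -125 + (1172 - 6) = -125 + 1166 = 1041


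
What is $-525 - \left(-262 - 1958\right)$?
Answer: $1695$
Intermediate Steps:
$-525 - \left(-262 - 1958\right) = -525 - -2220 = -525 + 2220 = 1695$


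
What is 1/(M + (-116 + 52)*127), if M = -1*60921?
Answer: -1/69049 ≈ -1.4482e-5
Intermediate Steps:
M = -60921
1/(M + (-116 + 52)*127) = 1/(-60921 + (-116 + 52)*127) = 1/(-60921 - 64*127) = 1/(-60921 - 8128) = 1/(-69049) = -1/69049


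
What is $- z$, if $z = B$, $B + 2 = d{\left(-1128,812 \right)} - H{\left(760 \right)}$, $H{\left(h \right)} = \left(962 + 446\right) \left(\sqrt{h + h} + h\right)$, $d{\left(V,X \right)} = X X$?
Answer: $410738 + 5632 \sqrt{95} \approx 4.6563 \cdot 10^{5}$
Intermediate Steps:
$d{\left(V,X \right)} = X^{2}$
$H{\left(h \right)} = 1408 h + 1408 \sqrt{2} \sqrt{h}$ ($H{\left(h \right)} = 1408 \left(\sqrt{2 h} + h\right) = 1408 \left(\sqrt{2} \sqrt{h} + h\right) = 1408 \left(h + \sqrt{2} \sqrt{h}\right) = 1408 h + 1408 \sqrt{2} \sqrt{h}$)
$B = -410738 - 5632 \sqrt{95}$ ($B = -2 - \left(-659344 + 1070080 + 1408 \sqrt{2} \sqrt{760}\right) = -2 - \left(410736 + 1408 \sqrt{2} \cdot 2 \sqrt{190}\right) = -2 - \left(410736 + 5632 \sqrt{95}\right) = -410738 - 5632 \sqrt{95} \approx -4.6563 \cdot 10^{5}$)
$z = -410738 - 5632 \sqrt{95} \approx -4.6563 \cdot 10^{5}$
$- z = - (-410738 - 5632 \sqrt{95}) = 410738 + 5632 \sqrt{95}$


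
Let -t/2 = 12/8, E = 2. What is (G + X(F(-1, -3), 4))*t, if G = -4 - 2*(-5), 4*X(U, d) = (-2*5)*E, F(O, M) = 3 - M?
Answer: -3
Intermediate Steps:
X(U, d) = -5 (X(U, d) = (-2*5*2)/4 = (-10*2)/4 = (1/4)*(-20) = -5)
t = -3 (t = -24/8 = -2*3/2 = -3)
G = 6 (G = -4 + 10 = 6)
(G + X(F(-1, -3), 4))*t = (6 - 5)*(-3) = 1*(-3) = -3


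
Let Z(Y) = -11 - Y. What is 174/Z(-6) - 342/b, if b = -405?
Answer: -1528/45 ≈ -33.956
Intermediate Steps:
174/Z(-6) - 342/b = 174/(-11 - 1*(-6)) - 342/(-405) = 174/(-11 + 6) - 342*(-1/405) = 174/(-5) + 38/45 = 174*(-1/5) + 38/45 = -174/5 + 38/45 = -1528/45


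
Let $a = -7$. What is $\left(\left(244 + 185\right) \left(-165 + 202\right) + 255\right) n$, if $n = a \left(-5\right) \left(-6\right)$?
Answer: $-3386880$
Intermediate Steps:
$n = -210$ ($n = \left(-7\right) \left(-5\right) \left(-6\right) = 35 \left(-6\right) = -210$)
$\left(\left(244 + 185\right) \left(-165 + 202\right) + 255\right) n = \left(\left(244 + 185\right) \left(-165 + 202\right) + 255\right) \left(-210\right) = \left(429 \cdot 37 + 255\right) \left(-210\right) = \left(15873 + 255\right) \left(-210\right) = 16128 \left(-210\right) = -3386880$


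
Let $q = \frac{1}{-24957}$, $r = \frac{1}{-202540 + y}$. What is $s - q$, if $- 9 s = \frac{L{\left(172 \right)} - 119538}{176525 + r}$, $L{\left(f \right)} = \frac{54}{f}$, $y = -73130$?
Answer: $\frac{3931369765375862}{52222368021336099} \approx 0.075281$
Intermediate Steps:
$r = - \frac{1}{275670}$ ($r = \frac{1}{-202540 - 73130} = \frac{1}{-275670} = - \frac{1}{275670} \approx -3.6275 \cdot 10^{-6}$)
$s = \frac{157441890915}{2092493810207}$ ($s = - \frac{\left(\frac{54}{172} - 119538\right) \frac{1}{176525 - \frac{1}{275670}}}{9} = - \frac{\left(54 \cdot \frac{1}{172} - 119538\right) \frac{1}{\frac{48662646749}{275670}}}{9} = - \frac{\left(\frac{27}{86} - 119538\right) \frac{275670}{48662646749}}{9} = - \frac{\left(- \frac{10280241}{86}\right) \frac{275670}{48662646749}}{9} = \left(- \frac{1}{9}\right) \left(- \frac{1416977018235}{2092493810207}\right) = \frac{157441890915}{2092493810207} \approx 0.075241$)
$q = - \frac{1}{24957} \approx -4.0069 \cdot 10^{-5}$
$s - q = \frac{157441890915}{2092493810207} - - \frac{1}{24957} = \frac{157441890915}{2092493810207} + \frac{1}{24957} = \frac{3931369765375862}{52222368021336099}$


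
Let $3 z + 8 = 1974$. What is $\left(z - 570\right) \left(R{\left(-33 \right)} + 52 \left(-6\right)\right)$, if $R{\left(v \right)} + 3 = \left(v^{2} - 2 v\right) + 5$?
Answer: $\frac{216320}{3} \approx 72107.0$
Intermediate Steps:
$z = \frac{1966}{3}$ ($z = - \frac{8}{3} + \frac{1}{3} \cdot 1974 = - \frac{8}{3} + 658 = \frac{1966}{3} \approx 655.33$)
$R{\left(v \right)} = 2 + v^{2} - 2 v$ ($R{\left(v \right)} = -3 + \left(\left(v^{2} - 2 v\right) + 5\right) = -3 + \left(5 + v^{2} - 2 v\right) = 2 + v^{2} - 2 v$)
$\left(z - 570\right) \left(R{\left(-33 \right)} + 52 \left(-6\right)\right) = \left(\frac{1966}{3} - 570\right) \left(\left(2 + \left(-33\right)^{2} - -66\right) + 52 \left(-6\right)\right) = \frac{256 \left(\left(2 + 1089 + 66\right) - 312\right)}{3} = \frac{256 \left(1157 - 312\right)}{3} = \frac{256}{3} \cdot 845 = \frac{216320}{3}$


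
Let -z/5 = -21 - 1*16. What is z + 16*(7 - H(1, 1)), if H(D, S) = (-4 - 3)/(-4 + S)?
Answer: 779/3 ≈ 259.67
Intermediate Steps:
H(D, S) = -7/(-4 + S)
z = 185 (z = -5*(-21 - 1*16) = -5*(-21 - 16) = -5*(-37) = 185)
z + 16*(7 - H(1, 1)) = 185 + 16*(7 - (-7)/(-4 + 1)) = 185 + 16*(7 - (-7)/(-3)) = 185 + 16*(7 - (-7)*(-1)/3) = 185 + 16*(7 - 1*7/3) = 185 + 16*(7 - 7/3) = 185 + 16*(14/3) = 185 + 224/3 = 779/3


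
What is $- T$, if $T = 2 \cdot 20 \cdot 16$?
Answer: $-640$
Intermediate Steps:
$T = 640$ ($T = 40 \cdot 16 = 640$)
$- T = \left(-1\right) 640 = -640$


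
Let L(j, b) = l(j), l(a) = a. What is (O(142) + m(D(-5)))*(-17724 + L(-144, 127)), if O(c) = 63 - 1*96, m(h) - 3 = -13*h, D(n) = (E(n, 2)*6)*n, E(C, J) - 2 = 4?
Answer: -41275080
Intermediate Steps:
E(C, J) = 6 (E(C, J) = 2 + 4 = 6)
D(n) = 36*n (D(n) = (6*6)*n = 36*n)
L(j, b) = j
m(h) = 3 - 13*h
O(c) = -33 (O(c) = 63 - 96 = -33)
(O(142) + m(D(-5)))*(-17724 + L(-144, 127)) = (-33 + (3 - 468*(-5)))*(-17724 - 144) = (-33 + (3 - 13*(-180)))*(-17868) = (-33 + (3 + 2340))*(-17868) = (-33 + 2343)*(-17868) = 2310*(-17868) = -41275080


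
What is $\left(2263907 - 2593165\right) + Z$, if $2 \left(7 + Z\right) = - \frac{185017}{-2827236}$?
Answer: $- \frac{1861819538063}{5654472} \approx -3.2927 \cdot 10^{5}$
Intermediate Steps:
$Z = - \frac{39396287}{5654472}$ ($Z = -7 + \frac{\left(-185017\right) \frac{1}{-2827236}}{2} = -7 + \frac{\left(-185017\right) \left(- \frac{1}{2827236}\right)}{2} = -7 + \frac{1}{2} \cdot \frac{185017}{2827236} = -7 + \frac{185017}{5654472} = - \frac{39396287}{5654472} \approx -6.9673$)
$\left(2263907 - 2593165\right) + Z = \left(2263907 - 2593165\right) - \frac{39396287}{5654472} = -329258 - \frac{39396287}{5654472} = - \frac{1861819538063}{5654472}$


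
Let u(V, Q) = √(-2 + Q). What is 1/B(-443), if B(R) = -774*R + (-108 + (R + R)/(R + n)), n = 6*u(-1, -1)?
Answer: 4206654176/1441940087205127 - 1329*I*√3/5767760348820508 ≈ 2.9174e-6 - 3.991e-13*I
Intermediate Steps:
n = 6*I*√3 (n = 6*√(-2 - 1) = 6*√(-3) = 6*(I*√3) = 6*I*√3 ≈ 10.392*I)
B(R) = -108 - 774*R + 2*R/(R + 6*I*√3) (B(R) = -774*R + (-108 + (R + R)/(R + 6*I*√3)) = -774*R + (-108 + (2*R)/(R + 6*I*√3)) = -774*R + (-108 + 2*R/(R + 6*I*√3)) = -108 - 774*R + 2*R/(R + 6*I*√3))
1/B(-443) = 1/(2*(-387*(-443)² - 53*(-443) - 324*I*√3 - 2322*I*(-443)*√3)/(-443 + 6*I*√3)) = 1/(2*(-387*196249 + 23479 - 324*I*√3 + 1028646*I*√3)/(-443 + 6*I*√3)) = 1/(2*(-75948363 + 23479 - 324*I*√3 + 1028646*I*√3)/(-443 + 6*I*√3)) = 1/(2*(-75924884 + 1028322*I*√3)/(-443 + 6*I*√3)) = (-443 + 6*I*√3)/(2*(-75924884 + 1028322*I*√3))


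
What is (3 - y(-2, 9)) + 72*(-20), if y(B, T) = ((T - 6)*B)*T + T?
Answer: -1392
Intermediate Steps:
y(B, T) = T + B*T*(-6 + T) (y(B, T) = ((-6 + T)*B)*T + T = (B*(-6 + T))*T + T = B*T*(-6 + T) + T = T + B*T*(-6 + T))
(3 - y(-2, 9)) + 72*(-20) = (3 - 9*(1 - 6*(-2) - 2*9)) + 72*(-20) = (3 - 9*(1 + 12 - 18)) - 1440 = (3 - 9*(-5)) - 1440 = (3 - 1*(-45)) - 1440 = (3 + 45) - 1440 = 48 - 1440 = -1392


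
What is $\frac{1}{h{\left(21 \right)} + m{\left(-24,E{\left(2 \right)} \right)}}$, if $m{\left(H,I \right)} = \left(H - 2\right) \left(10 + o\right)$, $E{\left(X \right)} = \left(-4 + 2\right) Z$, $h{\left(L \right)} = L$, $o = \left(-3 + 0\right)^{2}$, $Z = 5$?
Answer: $- \frac{1}{473} \approx -0.0021142$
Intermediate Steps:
$o = 9$ ($o = \left(-3\right)^{2} = 9$)
$E{\left(X \right)} = -10$ ($E{\left(X \right)} = \left(-4 + 2\right) 5 = \left(-2\right) 5 = -10$)
$m{\left(H,I \right)} = -38 + 19 H$ ($m{\left(H,I \right)} = \left(H - 2\right) \left(10 + 9\right) = \left(-2 + H\right) 19 = -38 + 19 H$)
$\frac{1}{h{\left(21 \right)} + m{\left(-24,E{\left(2 \right)} \right)}} = \frac{1}{21 + \left(-38 + 19 \left(-24\right)\right)} = \frac{1}{21 - 494} = \frac{1}{-473} = - \frac{1}{473}$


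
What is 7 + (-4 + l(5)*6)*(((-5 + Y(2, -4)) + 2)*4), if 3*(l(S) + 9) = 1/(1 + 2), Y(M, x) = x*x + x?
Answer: -2057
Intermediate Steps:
Y(M, x) = x + x**2 (Y(M, x) = x**2 + x = x + x**2)
l(S) = -80/9 (l(S) = -9 + 1/(3*(1 + 2)) = -9 + (1/3)/3 = -9 + (1/3)*(1/3) = -9 + 1/9 = -80/9)
7 + (-4 + l(5)*6)*(((-5 + Y(2, -4)) + 2)*4) = 7 + (-4 - 80/9*6)*(((-5 - 4*(1 - 4)) + 2)*4) = 7 + (-4 - 160/3)*(((-5 - 4*(-3)) + 2)*4) = 7 - 172*((-5 + 12) + 2)*4/3 = 7 - 172*(7 + 2)*4/3 = 7 - 516*4 = 7 - 172/3*36 = 7 - 2064 = -2057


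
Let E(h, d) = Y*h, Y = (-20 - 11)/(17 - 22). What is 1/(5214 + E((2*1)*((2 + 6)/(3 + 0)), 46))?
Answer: 15/78706 ≈ 0.00019058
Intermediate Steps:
Y = 31/5 (Y = -31/(-5) = -31*(-1/5) = 31/5 ≈ 6.2000)
E(h, d) = 31*h/5
1/(5214 + E((2*1)*((2 + 6)/(3 + 0)), 46)) = 1/(5214 + 31*((2*1)*((2 + 6)/(3 + 0)))/5) = 1/(5214 + 31*(2*(8/3))/5) = 1/(5214 + (31/5)*(16/3)) = 1/(5214 + 496/15) = 1/(78706/15) = 15/78706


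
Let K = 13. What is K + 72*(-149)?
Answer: -10715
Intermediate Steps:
K + 72*(-149) = 13 + 72*(-149) = 13 - 10728 = -10715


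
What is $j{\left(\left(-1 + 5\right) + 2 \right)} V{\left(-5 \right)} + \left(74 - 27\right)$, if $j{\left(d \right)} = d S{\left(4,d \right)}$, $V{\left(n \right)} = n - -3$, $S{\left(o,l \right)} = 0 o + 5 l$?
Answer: $-313$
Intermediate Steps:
$S{\left(o,l \right)} = 5 l$ ($S{\left(o,l \right)} = 0 + 5 l = 5 l$)
$V{\left(n \right)} = 3 + n$ ($V{\left(n \right)} = n + 3 = 3 + n$)
$j{\left(d \right)} = 5 d^{2}$ ($j{\left(d \right)} = d 5 d = 5 d^{2}$)
$j{\left(\left(-1 + 5\right) + 2 \right)} V{\left(-5 \right)} + \left(74 - 27\right) = 5 \left(\left(-1 + 5\right) + 2\right)^{2} \left(3 - 5\right) + \left(74 - 27\right) = 5 \left(4 + 2\right)^{2} \left(-2\right) + 47 = 5 \cdot 6^{2} \left(-2\right) + 47 = 5 \cdot 36 \left(-2\right) + 47 = 180 \left(-2\right) + 47 = -360 + 47 = -313$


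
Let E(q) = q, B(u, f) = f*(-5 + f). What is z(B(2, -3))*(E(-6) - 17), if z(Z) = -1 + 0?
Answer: 23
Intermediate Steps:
z(Z) = -1
z(B(2, -3))*(E(-6) - 17) = -(-6 - 17) = -1*(-23) = 23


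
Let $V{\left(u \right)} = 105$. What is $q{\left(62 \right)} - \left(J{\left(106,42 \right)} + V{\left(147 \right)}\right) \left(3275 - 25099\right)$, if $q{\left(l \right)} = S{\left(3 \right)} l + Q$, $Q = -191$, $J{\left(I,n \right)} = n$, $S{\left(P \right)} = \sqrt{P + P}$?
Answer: $3207937 + 62 \sqrt{6} \approx 3.2081 \cdot 10^{6}$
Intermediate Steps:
$S{\left(P \right)} = \sqrt{2} \sqrt{P}$ ($S{\left(P \right)} = \sqrt{2 P} = \sqrt{2} \sqrt{P}$)
$q{\left(l \right)} = -191 + l \sqrt{6}$ ($q{\left(l \right)} = \sqrt{2} \sqrt{3} l - 191 = \sqrt{6} l - 191 = l \sqrt{6} - 191 = -191 + l \sqrt{6}$)
$q{\left(62 \right)} - \left(J{\left(106,42 \right)} + V{\left(147 \right)}\right) \left(3275 - 25099\right) = \left(-191 + 62 \sqrt{6}\right) - \left(42 + 105\right) \left(3275 - 25099\right) = \left(-191 + 62 \sqrt{6}\right) - 147 \left(-21824\right) = \left(-191 + 62 \sqrt{6}\right) - -3208128 = \left(-191 + 62 \sqrt{6}\right) + 3208128 = 3207937 + 62 \sqrt{6}$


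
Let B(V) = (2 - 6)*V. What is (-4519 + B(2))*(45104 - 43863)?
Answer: -5618007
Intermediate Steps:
B(V) = -4*V
(-4519 + B(2))*(45104 - 43863) = (-4519 - 4*2)*(45104 - 43863) = (-4519 - 8)*1241 = -4527*1241 = -5618007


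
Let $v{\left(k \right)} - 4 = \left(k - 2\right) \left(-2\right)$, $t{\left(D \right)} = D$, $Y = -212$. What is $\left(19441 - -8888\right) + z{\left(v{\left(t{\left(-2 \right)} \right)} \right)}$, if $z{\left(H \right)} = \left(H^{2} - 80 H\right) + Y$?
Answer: $27301$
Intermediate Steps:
$v{\left(k \right)} = 8 - 2 k$ ($v{\left(k \right)} = 4 + \left(k - 2\right) \left(-2\right) = 4 + \left(-2 + k\right) \left(-2\right) = 4 - \left(-4 + 2 k\right) = 8 - 2 k$)
$z{\left(H \right)} = -212 + H^{2} - 80 H$ ($z{\left(H \right)} = \left(H^{2} - 80 H\right) - 212 = -212 + H^{2} - 80 H$)
$\left(19441 - -8888\right) + z{\left(v{\left(t{\left(-2 \right)} \right)} \right)} = \left(19441 - -8888\right) - \left(212 - \left(8 - -4\right)^{2} + 80 \left(8 - -4\right)\right) = \left(19441 + 8888\right) - \left(212 - \left(8 + 4\right)^{2} + 80 \left(8 + 4\right)\right) = 28329 - \left(1172 - 144\right) = 28329 - 1028 = 27301$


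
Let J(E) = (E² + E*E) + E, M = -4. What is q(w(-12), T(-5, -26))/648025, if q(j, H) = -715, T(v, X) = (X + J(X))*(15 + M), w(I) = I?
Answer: -143/129605 ≈ -0.0011034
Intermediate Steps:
J(E) = E + 2*E² (J(E) = (E² + E²) + E = 2*E² + E = E + 2*E²)
T(v, X) = 11*X + 11*X*(1 + 2*X) (T(v, X) = (X + X*(1 + 2*X))*(15 - 4) = (X + X*(1 + 2*X))*11 = 11*X + 11*X*(1 + 2*X))
q(w(-12), T(-5, -26))/648025 = -715/648025 = -715*1/648025 = -143/129605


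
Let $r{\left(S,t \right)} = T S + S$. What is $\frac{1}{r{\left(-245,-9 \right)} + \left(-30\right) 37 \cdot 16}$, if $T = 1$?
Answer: $- \frac{1}{18250} \approx -5.4795 \cdot 10^{-5}$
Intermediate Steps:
$r{\left(S,t \right)} = 2 S$ ($r{\left(S,t \right)} = 1 S + S = S + S = 2 S$)
$\frac{1}{r{\left(-245,-9 \right)} + \left(-30\right) 37 \cdot 16} = \frac{1}{2 \left(-245\right) + \left(-30\right) 37 \cdot 16} = \frac{1}{-490 - 17760} = \frac{1}{-18250} = - \frac{1}{18250}$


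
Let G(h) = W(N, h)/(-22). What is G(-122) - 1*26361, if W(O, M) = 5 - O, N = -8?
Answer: -579955/22 ≈ -26362.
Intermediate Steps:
G(h) = -13/22 (G(h) = (5 - 1*(-8))/(-22) = (5 + 8)*(-1/22) = 13*(-1/22) = -13/22)
G(-122) - 1*26361 = -13/22 - 1*26361 = -13/22 - 26361 = -579955/22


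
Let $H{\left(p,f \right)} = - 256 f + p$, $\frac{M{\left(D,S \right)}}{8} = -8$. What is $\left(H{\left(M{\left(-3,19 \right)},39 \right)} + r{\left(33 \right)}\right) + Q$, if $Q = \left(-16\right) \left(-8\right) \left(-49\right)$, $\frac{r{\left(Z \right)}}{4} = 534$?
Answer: $-14184$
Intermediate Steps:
$M{\left(D,S \right)} = -64$ ($M{\left(D,S \right)} = 8 \left(-8\right) = -64$)
$r{\left(Z \right)} = 2136$ ($r{\left(Z \right)} = 4 \cdot 534 = 2136$)
$H{\left(p,f \right)} = p - 256 f$
$Q = -6272$ ($Q = 128 \left(-49\right) = -6272$)
$\left(H{\left(M{\left(-3,19 \right)},39 \right)} + r{\left(33 \right)}\right) + Q = \left(\left(-64 - 9984\right) + 2136\right) - 6272 = \left(-10048 + 2136\right) - 6272 = -7912 - 6272 = -14184$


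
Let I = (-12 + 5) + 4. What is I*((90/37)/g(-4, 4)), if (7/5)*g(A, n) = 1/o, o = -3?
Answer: 1134/37 ≈ 30.649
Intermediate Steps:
g(A, n) = -5/21 (g(A, n) = (5/7)/(-3) = (5/7)*(-⅓) = -5/21)
I = -3 (I = -7 + 4 = -3)
I*((90/37)/g(-4, 4)) = -3*90/37/(-5/21) = -3*90*(1/37)*(-21)/5 = -270*(-21)/(37*5) = -3*(-378/37) = 1134/37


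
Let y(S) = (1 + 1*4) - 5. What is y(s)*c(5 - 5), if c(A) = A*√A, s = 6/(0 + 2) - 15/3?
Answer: 0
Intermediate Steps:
s = -2 (s = 6/2 - 15*⅓ = 6*(½) - 5 = 3 - 5 = -2)
c(A) = A^(3/2)
y(S) = 0 (y(S) = (1 + 4) - 5 = 5 - 5 = 0)
y(s)*c(5 - 5) = 0*(5 - 5)^(3/2) = 0*0^(3/2) = 0*0 = 0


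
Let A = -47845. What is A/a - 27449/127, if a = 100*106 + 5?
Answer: -8490656/38481 ≈ -220.65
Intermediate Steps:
a = 10605 (a = 10600 + 5 = 10605)
A/a - 27449/127 = -47845/10605 - 27449/127 = -47845*1/10605 - 27449*1/127 = -1367/303 - 27449/127 = -8490656/38481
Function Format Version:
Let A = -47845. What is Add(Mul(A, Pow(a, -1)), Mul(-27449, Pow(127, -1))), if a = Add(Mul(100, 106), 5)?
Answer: Rational(-8490656, 38481) ≈ -220.65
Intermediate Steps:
a = 10605 (a = Add(10600, 5) = 10605)
Add(Mul(A, Pow(a, -1)), Mul(-27449, Pow(127, -1))) = Add(Mul(-47845, Pow(10605, -1)), Mul(-27449, Pow(127, -1))) = Add(Mul(-47845, Rational(1, 10605)), Mul(-27449, Rational(1, 127))) = Add(Rational(-1367, 303), Rational(-27449, 127)) = Rational(-8490656, 38481)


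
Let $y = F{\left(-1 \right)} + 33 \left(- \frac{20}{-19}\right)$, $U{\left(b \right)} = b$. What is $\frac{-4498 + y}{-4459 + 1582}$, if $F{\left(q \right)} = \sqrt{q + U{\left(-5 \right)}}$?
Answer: $\frac{84802}{54663} - \frac{i \sqrt{6}}{2877} \approx 1.5514 - 0.0008514 i$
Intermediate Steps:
$F{\left(q \right)} = \sqrt{-5 + q}$ ($F{\left(q \right)} = \sqrt{q - 5} = \sqrt{-5 + q}$)
$y = \frac{660}{19} + i \sqrt{6}$ ($y = \sqrt{-5 - 1} + 33 \left(- \frac{20}{-19}\right) = \sqrt{-6} + 33 \left(\left(-20\right) \left(- \frac{1}{19}\right)\right) = i \sqrt{6} + 33 \cdot \frac{20}{19} = i \sqrt{6} + \frac{660}{19} = \frac{660}{19} + i \sqrt{6} \approx 34.737 + 2.4495 i$)
$\frac{-4498 + y}{-4459 + 1582} = \frac{-4498 + \left(\frac{660}{19} + i \sqrt{6}\right)}{-4459 + 1582} = \frac{- \frac{84802}{19} + i \sqrt{6}}{-2877} = \left(- \frac{84802}{19} + i \sqrt{6}\right) \left(- \frac{1}{2877}\right) = \frac{84802}{54663} - \frac{i \sqrt{6}}{2877}$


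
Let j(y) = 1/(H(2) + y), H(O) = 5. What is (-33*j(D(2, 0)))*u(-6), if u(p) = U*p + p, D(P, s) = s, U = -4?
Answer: -594/5 ≈ -118.80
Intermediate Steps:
j(y) = 1/(5 + y)
u(p) = -3*p (u(p) = -4*p + p = -3*p)
(-33*j(D(2, 0)))*u(-6) = (-33/(5 + 0))*(-3*(-6)) = -33/5*18 = -594/5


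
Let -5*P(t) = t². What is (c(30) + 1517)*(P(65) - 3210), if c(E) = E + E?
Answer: -6394735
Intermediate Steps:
P(t) = -t²/5
c(E) = 2*E
(c(30) + 1517)*(P(65) - 3210) = (2*30 + 1517)*(-⅕*65² - 3210) = (60 + 1517)*(-⅕*4225 - 3210) = 1577*(-845 - 3210) = 1577*(-4055) = -6394735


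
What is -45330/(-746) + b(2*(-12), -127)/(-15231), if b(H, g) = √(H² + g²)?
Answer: 22665/373 - √16705/15231 ≈ 60.756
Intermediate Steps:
-45330/(-746) + b(2*(-12), -127)/(-15231) = -45330/(-746) + √((2*(-12))² + (-127)²)/(-15231) = -45330*(-1/746) + √((-24)² + 16129)*(-1/15231) = 22665/373 + √(576 + 16129)*(-1/15231) = 22665/373 + √16705*(-1/15231) = 22665/373 - √16705/15231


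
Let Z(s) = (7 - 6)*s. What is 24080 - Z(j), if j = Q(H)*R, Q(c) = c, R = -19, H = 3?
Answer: 24137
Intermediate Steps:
j = -57 (j = 3*(-19) = -57)
Z(s) = s (Z(s) = 1*s = s)
24080 - Z(j) = 24080 - 1*(-57) = 24080 + 57 = 24137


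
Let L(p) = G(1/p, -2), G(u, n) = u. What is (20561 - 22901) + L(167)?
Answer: -390779/167 ≈ -2340.0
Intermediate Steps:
L(p) = 1/p
(20561 - 22901) + L(167) = (20561 - 22901) + 1/167 = -2340 + 1/167 = -390779/167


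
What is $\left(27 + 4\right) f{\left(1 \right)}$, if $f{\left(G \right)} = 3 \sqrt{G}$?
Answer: $93$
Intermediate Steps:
$\left(27 + 4\right) f{\left(1 \right)} = \left(27 + 4\right) 3 \sqrt{1} = 31 \cdot 3 \cdot 1 = 31 \cdot 3 = 93$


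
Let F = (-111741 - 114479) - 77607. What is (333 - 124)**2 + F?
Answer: -260146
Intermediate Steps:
F = -303827 (F = -226220 - 77607 = -303827)
(333 - 124)**2 + F = (333 - 124)**2 - 303827 = 209**2 - 303827 = 43681 - 303827 = -260146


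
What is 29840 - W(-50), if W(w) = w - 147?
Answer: 30037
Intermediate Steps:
W(w) = -147 + w
29840 - W(-50) = 29840 - (-147 - 50) = 29840 - 1*(-197) = 29840 + 197 = 30037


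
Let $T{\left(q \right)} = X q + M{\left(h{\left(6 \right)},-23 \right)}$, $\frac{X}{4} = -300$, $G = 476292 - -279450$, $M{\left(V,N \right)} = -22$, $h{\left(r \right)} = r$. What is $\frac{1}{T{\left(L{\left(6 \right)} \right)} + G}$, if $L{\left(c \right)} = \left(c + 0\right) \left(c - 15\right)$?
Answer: $\frac{1}{820520} \approx 1.2187 \cdot 10^{-6}$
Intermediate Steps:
$L{\left(c \right)} = c \left(-15 + c\right)$
$G = 755742$ ($G = 476292 + 279450 = 755742$)
$X = -1200$ ($X = 4 \left(-300\right) = -1200$)
$T{\left(q \right)} = -22 - 1200 q$ ($T{\left(q \right)} = - 1200 q - 22 = -22 - 1200 q$)
$\frac{1}{T{\left(L{\left(6 \right)} \right)} + G} = \frac{1}{\left(-22 - 1200 \cdot 6 \left(-15 + 6\right)\right) + 755742} = \frac{1}{\left(-22 - 1200 \cdot 6 \left(-9\right)\right) + 755742} = \frac{1}{\left(-22 - -64800\right) + 755742} = \frac{1}{\left(-22 + 64800\right) + 755742} = \frac{1}{64778 + 755742} = \frac{1}{820520}$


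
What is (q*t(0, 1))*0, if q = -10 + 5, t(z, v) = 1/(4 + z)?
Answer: 0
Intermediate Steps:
q = -5
(q*t(0, 1))*0 = -5/(4 + 0)*0 = -5/4*0 = 0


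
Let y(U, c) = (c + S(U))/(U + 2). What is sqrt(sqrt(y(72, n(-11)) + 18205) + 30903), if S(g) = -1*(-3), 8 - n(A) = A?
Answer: sqrt(42306207 + 1998*sqrt(8547))/37 ≈ 176.18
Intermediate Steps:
n(A) = 8 - A
S(g) = 3
y(U, c) = (3 + c)/(2 + U) (y(U, c) = (c + 3)/(U + 2) = (3 + c)/(2 + U))
sqrt(sqrt(y(72, n(-11)) + 18205) + 30903) = sqrt(sqrt((3 + (8 - 1*(-11)))/(2 + 72) + 18205) + 30903) = sqrt(sqrt((3 + (8 + 11))/74 + 18205) + 30903) = sqrt(sqrt((3 + 19)/74 + 18205) + 30903) = sqrt(sqrt((1/74)*22 + 18205) + 30903) = sqrt(sqrt(11/37 + 18205) + 30903) = sqrt(sqrt(673596/37) + 30903) = sqrt(54*sqrt(8547)/37 + 30903) = sqrt(30903 + 54*sqrt(8547)/37)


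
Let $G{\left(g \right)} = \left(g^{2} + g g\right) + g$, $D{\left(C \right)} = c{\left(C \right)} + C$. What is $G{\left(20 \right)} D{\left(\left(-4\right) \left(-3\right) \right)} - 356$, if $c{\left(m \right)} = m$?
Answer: $19324$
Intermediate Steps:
$D{\left(C \right)} = 2 C$ ($D{\left(C \right)} = C + C = 2 C$)
$G{\left(g \right)} = g + 2 g^{2}$ ($G{\left(g \right)} = \left(g^{2} + g^{2}\right) + g = 2 g^{2} + g = g + 2 g^{2}$)
$G{\left(20 \right)} D{\left(\left(-4\right) \left(-3\right) \right)} - 356 = 20 \left(1 + 2 \cdot 20\right) 2 \left(\left(-4\right) \left(-3\right)\right) - 356 = 20 \left(1 + 40\right) 2 \cdot 12 - 356 = 20 \cdot 41 \cdot 24 - 356 = 820 \cdot 24 - 356 = 19680 - 356 = 19324$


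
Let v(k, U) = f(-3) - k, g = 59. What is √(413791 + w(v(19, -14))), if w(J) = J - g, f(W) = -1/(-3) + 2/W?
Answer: √3723414/3 ≈ 643.21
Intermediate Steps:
f(W) = ⅓ + 2/W (f(W) = -1*(-⅓) + 2/W = ⅓ + 2/W)
v(k, U) = -⅓ - k (v(k, U) = (⅓)*(6 - 3)/(-3) - k = (⅓)*(-⅓)*3 - k = -⅓ - k)
w(J) = -59 + J (w(J) = J - 1*59 = J - 59 = -59 + J)
√(413791 + w(v(19, -14))) = √(413791 + (-59 + (-⅓ - 1*19))) = √(413791 + (-59 + (-⅓ - 19))) = √(413791 + (-59 - 58/3)) = √(413791 - 235/3) = √(1241138/3) = √3723414/3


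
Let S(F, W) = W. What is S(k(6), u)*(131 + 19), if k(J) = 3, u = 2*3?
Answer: 900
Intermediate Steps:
u = 6
S(k(6), u)*(131 + 19) = 6*(131 + 19) = 6*150 = 900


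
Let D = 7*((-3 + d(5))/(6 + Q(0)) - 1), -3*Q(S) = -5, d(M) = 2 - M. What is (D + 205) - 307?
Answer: -2633/23 ≈ -114.48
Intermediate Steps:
Q(S) = 5/3 (Q(S) = -⅓*(-5) = 5/3)
D = -287/23 (D = 7*((-3 + (2 - 1*5))/(6 + 5/3) - 1) = 7*((-3 + (2 - 5))/(23/3) - 1) = 7*((-3 - 3)*(3/23) - 1) = 7*(-6*3/23 - 1) = 7*(-18/23 - 1) = 7*(-41/23) = -287/23 ≈ -12.478)
(D + 205) - 307 = (-287/23 + 205) - 307 = 4428/23 - 307 = -2633/23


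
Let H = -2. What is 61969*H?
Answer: -123938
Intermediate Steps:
61969*H = 61969*(-2) = -123938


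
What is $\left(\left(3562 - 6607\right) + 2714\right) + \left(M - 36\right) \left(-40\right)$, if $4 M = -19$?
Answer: $1299$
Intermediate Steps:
$M = - \frac{19}{4}$ ($M = \frac{1}{4} \left(-19\right) = - \frac{19}{4} \approx -4.75$)
$\left(\left(3562 - 6607\right) + 2714\right) + \left(M - 36\right) \left(-40\right) = \left(\left(3562 - 6607\right) + 2714\right) + \left(- \frac{19}{4} - 36\right) \left(-40\right) = \left(-3045 + 2714\right) - -1630 = -331 + 1630 = 1299$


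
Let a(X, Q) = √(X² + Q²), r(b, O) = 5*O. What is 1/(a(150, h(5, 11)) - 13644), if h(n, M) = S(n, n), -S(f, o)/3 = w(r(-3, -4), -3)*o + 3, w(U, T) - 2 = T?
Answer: -379/5170450 - √626/31022700 ≈ -7.4108e-5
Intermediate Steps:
w(U, T) = 2 + T
S(f, o) = -9 + 3*o (S(f, o) = -3*((2 - 3)*o + 3) = -3*(-o + 3) = -3*(3 - o) = -9 + 3*o)
h(n, M) = -9 + 3*n
a(X, Q) = √(Q² + X²)
1/(a(150, h(5, 11)) - 13644) = 1/(√((-9 + 3*5)² + 150²) - 13644) = 1/(√((-9 + 15)² + 22500) - 13644) = 1/(√(6² + 22500) - 13644) = 1/(√(36 + 22500) - 13644) = 1/(√22536 - 13644) = 1/(6*√626 - 13644) = 1/(-13644 + 6*√626)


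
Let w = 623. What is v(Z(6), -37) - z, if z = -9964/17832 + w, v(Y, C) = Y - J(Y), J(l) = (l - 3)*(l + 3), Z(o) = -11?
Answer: -3323177/4458 ≈ -745.44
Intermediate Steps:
J(l) = (-3 + l)*(3 + l)
v(Y, C) = 9 + Y - Y**2 (v(Y, C) = Y - (-9 + Y**2) = Y + (9 - Y**2) = 9 + Y - Y**2)
z = 2774843/4458 (z = -9964/17832 + 623 = -9964*1/17832 + 623 = -2491/4458 + 623 = 2774843/4458 ≈ 622.44)
v(Z(6), -37) - z = (9 - 11 - 1*(-11)**2) - 1*2774843/4458 = (9 - 11 - 1*121) - 2774843/4458 = (9 - 11 - 121) - 2774843/4458 = -123 - 2774843/4458 = -3323177/4458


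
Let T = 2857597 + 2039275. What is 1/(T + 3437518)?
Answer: 1/8334390 ≈ 1.1998e-7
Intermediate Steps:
T = 4896872
1/(T + 3437518) = 1/(4896872 + 3437518) = 1/8334390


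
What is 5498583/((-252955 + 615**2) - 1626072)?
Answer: -5498583/1500802 ≈ -3.6638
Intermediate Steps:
5498583/((-252955 + 615**2) - 1626072) = 5498583/((-252955 + 378225) - 1626072) = 5498583/(125270 - 1626072) = 5498583/(-1500802) = 5498583*(-1/1500802) = -5498583/1500802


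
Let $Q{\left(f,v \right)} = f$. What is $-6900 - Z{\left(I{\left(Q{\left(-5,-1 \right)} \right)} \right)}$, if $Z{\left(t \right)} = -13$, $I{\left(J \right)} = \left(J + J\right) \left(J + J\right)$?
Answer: $-6887$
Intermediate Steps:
$I{\left(J \right)} = 4 J^{2}$ ($I{\left(J \right)} = 2 J 2 J = 4 J^{2}$)
$-6900 - Z{\left(I{\left(Q{\left(-5,-1 \right)} \right)} \right)} = -6900 - -13 = -6900 + 13 = -6887$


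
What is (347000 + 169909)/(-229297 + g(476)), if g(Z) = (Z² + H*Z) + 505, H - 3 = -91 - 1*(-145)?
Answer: 516909/24916 ≈ 20.746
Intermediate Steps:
H = 57 (H = 3 + (-91 - 1*(-145)) = 3 + (-91 + 145) = 3 + 54 = 57)
g(Z) = 505 + Z² + 57*Z (g(Z) = (Z² + 57*Z) + 505 = 505 + Z² + 57*Z)
(347000 + 169909)/(-229297 + g(476)) = (347000 + 169909)/(-229297 + (505 + 476² + 57*476)) = 516909/(-229297 + (505 + 226576 + 27132)) = 516909/(-229297 + 254213) = 516909/24916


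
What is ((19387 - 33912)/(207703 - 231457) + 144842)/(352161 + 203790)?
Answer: 202387729/776827062 ≈ 0.26053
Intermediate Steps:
((19387 - 33912)/(207703 - 231457) + 144842)/(352161 + 203790) = (-14525/(-23754) + 144842)/555951 = (-14525*(-1/23754) + 144842)*(1/555951) = (14525/23754 + 144842)*(1/555951) = (3440591393/23754)*(1/555951) = 202387729/776827062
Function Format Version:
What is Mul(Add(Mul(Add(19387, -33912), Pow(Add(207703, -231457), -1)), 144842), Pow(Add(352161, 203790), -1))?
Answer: Rational(202387729, 776827062) ≈ 0.26053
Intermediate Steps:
Mul(Add(Mul(Add(19387, -33912), Pow(Add(207703, -231457), -1)), 144842), Pow(Add(352161, 203790), -1)) = Mul(Add(Mul(-14525, Pow(-23754, -1)), 144842), Pow(555951, -1)) = Mul(Add(Mul(-14525, Rational(-1, 23754)), 144842), Rational(1, 555951)) = Mul(Add(Rational(14525, 23754), 144842), Rational(1, 555951)) = Mul(Rational(3440591393, 23754), Rational(1, 555951)) = Rational(202387729, 776827062)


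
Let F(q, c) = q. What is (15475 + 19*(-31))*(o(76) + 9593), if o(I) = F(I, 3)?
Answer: 143932734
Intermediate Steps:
o(I) = I
(15475 + 19*(-31))*(o(76) + 9593) = (15475 + 19*(-31))*(76 + 9593) = (15475 - 589)*9669 = 14886*9669 = 143932734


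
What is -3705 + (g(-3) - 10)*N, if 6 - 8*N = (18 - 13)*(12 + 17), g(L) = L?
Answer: -27833/8 ≈ -3479.1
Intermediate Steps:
N = -139/8 (N = ¾ - (18 - 13)*(12 + 17)/8 = ¾ - 5*29/8 = ¾ - ⅛*145 = ¾ - 145/8 = -139/8 ≈ -17.375)
-3705 + (g(-3) - 10)*N = -3705 + (-3 - 10)*(-139/8) = -3705 - 13*(-139/8) = -3705 + 1807/8 = -27833/8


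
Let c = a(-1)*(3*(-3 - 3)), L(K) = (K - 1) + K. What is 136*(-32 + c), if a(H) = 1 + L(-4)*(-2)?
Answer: -50864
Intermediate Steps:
L(K) = -1 + 2*K (L(K) = (-1 + K) + K = -1 + 2*K)
a(H) = 19 (a(H) = 1 + (-1 + 2*(-4))*(-2) = 1 + (-1 - 8)*(-2) = 1 - 9*(-2) = 1 + 18 = 19)
c = -342 (c = 19*(3*(-3 - 3)) = 19*(3*(-6)) = 19*(-18) = -342)
136*(-32 + c) = 136*(-32 - 342) = 136*(-374) = -50864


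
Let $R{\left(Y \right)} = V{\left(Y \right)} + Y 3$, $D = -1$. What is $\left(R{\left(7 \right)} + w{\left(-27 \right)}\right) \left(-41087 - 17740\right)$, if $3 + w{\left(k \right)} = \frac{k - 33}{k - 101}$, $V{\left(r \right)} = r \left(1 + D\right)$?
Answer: $- \frac{34766757}{32} \approx -1.0865 \cdot 10^{6}$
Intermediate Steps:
$V{\left(r \right)} = 0$ ($V{\left(r \right)} = r \left(1 - 1\right) = r 0 = 0$)
$w{\left(k \right)} = -3 + \frac{-33 + k}{-101 + k}$ ($w{\left(k \right)} = -3 + \frac{k - 33}{k - 101} = -3 + \frac{-33 + k}{-101 + k}$)
$R{\left(Y \right)} = 3 Y$ ($R{\left(Y \right)} = 0 + Y 3 = 0 + 3 Y = 3 Y$)
$\left(R{\left(7 \right)} + w{\left(-27 \right)}\right) \left(-41087 - 17740\right) = \left(3 \cdot 7 + \frac{2 \left(135 - -27\right)}{-101 - 27}\right) \left(-41087 - 17740\right) = \left(21 + \frac{2 \left(135 + 27\right)}{-128}\right) \left(-58827\right) = \left(21 + 2 \left(- \frac{1}{128}\right) 162\right) \left(-58827\right) = \left(21 - \frac{81}{32}\right) \left(-58827\right) = \frac{591}{32} \left(-58827\right) = - \frac{34766757}{32}$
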